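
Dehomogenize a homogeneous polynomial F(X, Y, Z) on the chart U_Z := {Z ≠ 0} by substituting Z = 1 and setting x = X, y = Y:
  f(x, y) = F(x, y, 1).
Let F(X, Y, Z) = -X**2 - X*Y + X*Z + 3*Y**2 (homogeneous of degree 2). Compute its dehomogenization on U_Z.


f(x, y) = -x**2 - x*y + x + 3*y**2

On U_Z we set Z = 1. Each monomial c·X^i·Y^j·Z^k in F becomes c·x^i·y^j·1^k = c·x^i·y^j.
Substituting Z = 1: F(X, Y, 1) = -x**2 - x*y + x + 3*y**2.
Note: deg(f) ≤ deg(F) = 2; strict inequality happens when F is divisible by Z (lost terms).


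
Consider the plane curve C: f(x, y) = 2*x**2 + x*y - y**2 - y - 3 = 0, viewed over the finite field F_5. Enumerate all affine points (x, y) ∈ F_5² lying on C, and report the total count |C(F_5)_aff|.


Affine F_5-points: {(0, 1), (0, 3), (1, 2), (1, 3), (2, 0), (2, 1), (3, 0), (3, 2), (4, 4)}; count = 9.

For each of the 25 pairs (x, y) ∈ F_5², evaluate f(x, y) mod 5. Record the zeros.
  x = 0: [0↦2, 1↦0, 2↦1, 3↦0, 4↦2]  zeros at y ∈ {1, 3}
  x = 1: [0↦4, 1↦3, 2↦0, 3↦0, 4↦3]  zeros at y ∈ {2, 3}
  x = 2: [0↦0, 1↦0, 2↦3, 3↦4, 4↦3]  zeros at y ∈ {0, 1}
  x = 3: [0↦0, 1↦1, 2↦0, 3↦2, 4↦2]  zeros at y ∈ {0, 2}
  x = 4: [0↦4, 1↦1, 2↦1, 3↦4, 4↦0]  zeros at y ∈ {4}
Collecting zeros: affine points = {(0, 1), (0, 3), (1, 2), (1, 3), (2, 0), (2, 1), (3, 0), (3, 2), (4, 4)}.
Total count |C(F_5)_aff| = 9.


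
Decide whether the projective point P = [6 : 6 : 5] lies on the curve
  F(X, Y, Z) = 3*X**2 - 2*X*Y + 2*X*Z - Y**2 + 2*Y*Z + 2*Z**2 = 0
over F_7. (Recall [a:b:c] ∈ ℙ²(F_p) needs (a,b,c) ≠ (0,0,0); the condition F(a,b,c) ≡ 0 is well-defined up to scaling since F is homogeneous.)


F(6,6,5) ≡ 2 (mod 7); P is NOT on the curve.

Evaluate F(6, 6, 5) term-by-term (mod 7).
  3*X**2 ↦ 3·36·1·1 = 108
  -2*X*Y ↦ -2·6·6·1 = -72
  2*X*Z ↦ 2·6·1·5 = 60
  -Y**2 ↦ -1·1·36·1 = -36
  2*Y*Z ↦ 2·1·6·5 = 60
  2*Z**2 ↦ 2·1·1·25 = 50
Sum: F(6, 6, 5) = (108) + (-72) + (60) + (-36) + (60) + (50) = 170.
Reducing mod 7: 170 ≡ 2 (mod 7).
Since F(a, b, c) ≡ 2 ≠ 0 (mod 7), P does NOT lie on the curve.


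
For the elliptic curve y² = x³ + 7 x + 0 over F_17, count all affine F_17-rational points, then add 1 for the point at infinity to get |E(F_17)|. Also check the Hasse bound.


Affine points = {(0, 0), (1, 5), (1, 12), (7, 1), (7, 16), (10, 4), (10, 13), (16, 3), (16, 14)}; affine count = 9; |E(F_17)| = 10.

Discriminant check: Δ ∝ 4a³ + 27b² = 4·7³ + 27·0² = 4·343 + 27·0 ≡ 12 (mod 17). Nonzero ⇒ E is nonsingular.
For each x ∈ F_17, compute rhs = x³ + 7·x + 0 mod 17, then count y ∈ F_17 with y² ≡ rhs.
  x = 0: rhs = 0, matching y values: 0 (1 points).
  x = 1: rhs = 8, matching y values: 5, 12 (2 points).
  x = 2: rhs = 5, matching y values: none (0 points).
  x = 3: rhs = 14, matching y values: none (0 points).
  x = 4: rhs = 7, matching y values: none (0 points).
  x = 5: rhs = 7, matching y values: none (0 points).
  x = 6: rhs = 3, matching y values: none (0 points).
  x = 7: rhs = 1, matching y values: 1, 16 (2 points).
  x = 8: rhs = 7, matching y values: none (0 points).
  x = 9: rhs = 10, matching y values: none (0 points).
  x = 10: rhs = 16, matching y values: 4, 13 (2 points).
  x = 11: rhs = 14, matching y values: none (0 points).
  x = 12: rhs = 10, matching y values: none (0 points).
  x = 13: rhs = 10, matching y values: none (0 points).
  x = 14: rhs = 3, matching y values: none (0 points).
  x = 15: rhs = 12, matching y values: none (0 points).
  x = 16: rhs = 9, matching y values: 3, 14 (2 points).
Total affine count: 9.
Full point count |E(F_17)| = 9 + 1 = 10.
Hasse bound: |10 − (17+1)| = |-8| = 8 ≤ 2√17 ≈ 8.2462 ✓.


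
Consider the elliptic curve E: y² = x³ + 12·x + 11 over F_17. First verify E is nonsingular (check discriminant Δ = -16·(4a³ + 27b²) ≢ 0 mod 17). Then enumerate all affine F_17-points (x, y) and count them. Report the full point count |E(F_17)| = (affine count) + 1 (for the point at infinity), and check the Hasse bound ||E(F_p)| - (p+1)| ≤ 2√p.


Affine points = {(2, 3), (2, 14), (4, 2), (4, 15), (5, 3), (5, 14), (7, 8), (7, 9), (9, 7), (9, 10), (10, 3), (10, 14), (12, 8), (12, 9), (13, 1), (13, 16), (14, 4), (14, 13), (15, 8), (15, 9), (16, 7), (16, 10)}; affine count = 22; |E(F_17)| = 23.

Discriminant check: Δ ∝ 4a³ + 27b² = 4·12³ + 27·11² = 4·1728 + 27·121 ≡ 13 (mod 17). Nonzero ⇒ E is nonsingular.
For each x ∈ F_17, compute rhs = x³ + 12·x + 11 mod 17, then count y ∈ F_17 with y² ≡ rhs.
  x = 0: rhs = 11, matching y values: none (0 points).
  x = 1: rhs = 7, matching y values: none (0 points).
  x = 2: rhs = 9, matching y values: 3, 14 (2 points).
  x = 3: rhs = 6, matching y values: none (0 points).
  x = 4: rhs = 4, matching y values: 2, 15 (2 points).
  x = 5: rhs = 9, matching y values: 3, 14 (2 points).
  x = 6: rhs = 10, matching y values: none (0 points).
  x = 7: rhs = 13, matching y values: 8, 9 (2 points).
  x = 8: rhs = 7, matching y values: none (0 points).
  x = 9: rhs = 15, matching y values: 7, 10 (2 points).
  x = 10: rhs = 9, matching y values: 3, 14 (2 points).
  x = 11: rhs = 12, matching y values: none (0 points).
  x = 12: rhs = 13, matching y values: 8, 9 (2 points).
  x = 13: rhs = 1, matching y values: 1, 16 (2 points).
  x = 14: rhs = 16, matching y values: 4, 13 (2 points).
  x = 15: rhs = 13, matching y values: 8, 9 (2 points).
  x = 16: rhs = 15, matching y values: 7, 10 (2 points).
Total affine count: 22.
Full point count |E(F_17)| = 22 + 1 = 23.
Hasse bound: |23 − (17+1)| = |5| = 5 ≤ 2√17 ≈ 8.2462 ✓.


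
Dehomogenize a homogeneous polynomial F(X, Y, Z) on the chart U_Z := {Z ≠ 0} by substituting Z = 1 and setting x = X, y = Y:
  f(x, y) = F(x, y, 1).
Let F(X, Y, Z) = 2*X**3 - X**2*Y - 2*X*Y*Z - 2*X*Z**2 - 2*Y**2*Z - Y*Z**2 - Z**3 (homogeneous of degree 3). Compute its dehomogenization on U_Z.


f(x, y) = 2*x**3 - x**2*y - 2*x*y - 2*x - 2*y**2 - y - 1

On U_Z we set Z = 1. Each monomial c·X^i·Y^j·Z^k in F becomes c·x^i·y^j·1^k = c·x^i·y^j.
Substituting Z = 1: F(X, Y, 1) = 2*x**3 - x**2*y - 2*x*y - 2*x - 2*y**2 - y - 1.
Note: deg(f) ≤ deg(F) = 3; strict inequality happens when F is divisible by Z (lost terms).


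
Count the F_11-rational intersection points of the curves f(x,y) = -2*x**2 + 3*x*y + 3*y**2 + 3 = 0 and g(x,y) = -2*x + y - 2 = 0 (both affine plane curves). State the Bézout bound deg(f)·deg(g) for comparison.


Common zeros: ∅; count = 0; Bézout bound = 2.

deg(f) = 2, deg(g) = 1, so Bézout bound = 2.
Scan x ∈ F_11. For each x, list the y ∈ F_11 with f(x, y) ≡ 0 and those with g(x, y) ≡ 0 (mod 11); the common zeros in that column are the intersection.
  x = 0: f ≡ 0 at y ∈ ∅; g ≡ 0 at y ∈ {2}; common: ∅.
  x = 1: f ≡ 0 at y ∈ ∅; g ≡ 0 at y ∈ {4}; common: ∅.
  x = 2: f ≡ 0 at y ∈ ∅; g ≡ 0 at y ∈ {6}; common: ∅.
  x = 3: f ≡ 0 at y ∈ ∅; g ≡ 0 at y ∈ {8}; common: ∅.
  x = 4: f ≡ 0 at y ∈ ∅; g ≡ 0 at y ∈ {10}; common: ∅.
  x = 5: f ≡ 0 at y ∈ ∅; g ≡ 0 at y ∈ {1}; common: ∅.
  x = 6: f ≡ 0 at y ∈ ∅; g ≡ 0 at y ∈ {3}; common: ∅.
  x = 7: f ≡ 0 at y ∈ ∅; g ≡ 0 at y ∈ {5}; common: ∅.
  x = 8: f ≡ 0 at y ∈ ∅; g ≡ 0 at y ∈ {7}; common: ∅.
  x = 9: f ≡ 0 at y ∈ ∅; g ≡ 0 at y ∈ {9}; common: ∅.
  x = 10: f ≡ 0 at y ∈ ∅; g ≡ 0 at y ∈ {0}; common: ∅.
Collecting: common zeros = ∅, so the count is 0.
Comparison with the Bézout bound: 0 ≤ 2 = deg(f)·deg(g), as expected for curves with no common component (the affine F_11-count falls short of the bound because intersections may lie at infinity, over extension fields, or carry multiplicity).


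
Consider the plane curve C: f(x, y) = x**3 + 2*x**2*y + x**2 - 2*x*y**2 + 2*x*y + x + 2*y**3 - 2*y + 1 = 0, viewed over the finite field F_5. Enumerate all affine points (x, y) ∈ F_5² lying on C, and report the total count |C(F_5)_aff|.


Affine F_5-points: {(2, 0), (2, 2), (3, 0), (3, 4), (4, 0), (4, 2)}; count = 6.

For each of the 25 pairs (x, y) ∈ F_5², evaluate f(x, y) mod 5. Record the zeros.
  x = 0: [0↦1, 1↦1, 2↦3, 3↦4, 4↦1]  zeros at y ∈ ∅
  x = 1: [0↦4, 1↦1, 2↦1, 3↦1, 4↦3]  zeros at y ∈ ∅
  x = 2: [0↦0, 1↦3, 2↦0, 3↦3, 4↦4]  zeros at y ∈ {0, 2}
  x = 3: [0↦0, 1↦3, 2↦1, 3↦1, 4↦0]  zeros at y ∈ {0, 4}
  x = 4: [0↦0, 1↦2, 2↦0, 3↦1, 4↦2]  zeros at y ∈ {0, 2}
Collecting zeros: affine points = {(2, 0), (2, 2), (3, 0), (3, 4), (4, 0), (4, 2)}.
Total count |C(F_5)_aff| = 6.


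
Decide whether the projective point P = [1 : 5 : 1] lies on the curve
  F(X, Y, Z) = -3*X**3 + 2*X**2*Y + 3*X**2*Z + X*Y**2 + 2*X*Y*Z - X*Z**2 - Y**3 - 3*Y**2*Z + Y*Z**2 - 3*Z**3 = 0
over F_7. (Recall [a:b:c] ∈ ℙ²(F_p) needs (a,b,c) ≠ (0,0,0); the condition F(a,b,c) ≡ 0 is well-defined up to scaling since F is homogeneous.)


F(1,5,1) ≡ 0 (mod 7); P is on the curve.

Evaluate F(1, 5, 1) term-by-term (mod 7).
  -3*X**3 ↦ -3·1·1·1 = -3
  2*X**2*Y ↦ 2·1·5·1 = 10
  3*X**2*Z ↦ 3·1·1·1 = 3
  X*Y**2 ↦ 1·1·25·1 = 25
  2*X*Y*Z ↦ 2·1·5·1 = 10
  -X*Z**2 ↦ -1·1·1·1 = -1
  -Y**3 ↦ -1·1·125·1 = -125
  -3*Y**2*Z ↦ -3·1·25·1 = -75
  Y*Z**2 ↦ 1·1·5·1 = 5
  -3*Z**3 ↦ -3·1·1·1 = -3
Sum: F(1, 5, 1) = (-3) + (10) + (3) + (25) + (10) + (-1) + (-125) + (-75) + (5) + (-3) = -154.
Reducing mod 7: -154 ≡ 0 (mod 7).
Since F(a, b, c) ≡ 0 (mod 7), P lies on the curve.


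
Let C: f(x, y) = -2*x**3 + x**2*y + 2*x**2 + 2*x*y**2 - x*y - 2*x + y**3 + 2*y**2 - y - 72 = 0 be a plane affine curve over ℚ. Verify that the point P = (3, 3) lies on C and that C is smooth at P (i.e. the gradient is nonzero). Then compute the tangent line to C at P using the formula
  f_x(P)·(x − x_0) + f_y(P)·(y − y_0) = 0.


Tangent line at P: -11*x + 80*y - 207 = 0.

Step 1: f(3, 3) = 0, so P lies on C.
Step 2: partial derivatives
  f_x(x, y) = -6*x**2 + 2*x*y + 4*x + 2*y**2 - y - 2, f_y(x, y) = x**2 + 4*x*y - x + 3*y**2 + 4*y - 1.
  f_x(P) = -11, f_y(P) = 80 (gradient nonzero, so P is smooth).
Step 3: tangent line at P: -11·(x − 3) + 80·(y − 3) = 0.
Expanding: -11*x + 80*y - 207 = 0.


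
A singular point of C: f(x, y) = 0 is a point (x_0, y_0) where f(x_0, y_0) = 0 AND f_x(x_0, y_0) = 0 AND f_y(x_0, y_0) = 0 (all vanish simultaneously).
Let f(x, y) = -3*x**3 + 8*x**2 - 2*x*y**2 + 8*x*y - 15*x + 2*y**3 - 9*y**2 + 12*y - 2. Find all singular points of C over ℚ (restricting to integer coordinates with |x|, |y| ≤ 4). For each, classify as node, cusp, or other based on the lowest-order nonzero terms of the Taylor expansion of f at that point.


Singular points: {(1, 2)}; classification: node.

Compute partial derivatives:
  f_x = -9*x**2 + 16*x - 2*y**2 + 8*y - 15.
  f_y = -4*x*y + 8*x + 6*y**2 - 18*y + 12.
Scan x_0 ∈ {−4, ..., 4}. For each x_0, f_y(x_0, y) is a polynomial in y; find its integer roots y ∈ {−4, ..., 4}, then test f_x and f at those candidates.
  x = -4: f_y(-4, y) = 6*y**2 - 2*y - 20; vanishes at y ∈ {2}. (-4, 2): f_x = -215 ≠ 0.
  x = -3: f_y(-3, y) = 6*y**2 - 6*y - 12; vanishes at y ∈ {-1, 2}. (-3, -1): f_x = -154 ≠ 0; (-3, 2): f_x = -136 ≠ 0.
  x = -2: f_y(-2, y) = 6*y**2 - 10*y - 4; vanishes at y ∈ {2}. (-2, 2): f_x = -75 ≠ 0.
  x = -1: f_y(-1, y) = 6*y**2 - 14*y + 4; vanishes at y ∈ {2}. (-1, 2): f_x = -32 ≠ 0.
  x = 0: f_y(0, y) = 6*y**2 - 18*y + 12; vanishes at y ∈ {1, 2}. (0, 1): f_x = -9 ≠ 0; (0, 2): f_x = -7 ≠ 0.
  x = 1: f_y(1, y) = 6*y**2 - 22*y + 20; vanishes at y ∈ {2}. (1, 2): f_x = 0, f = 0 — SINGULAR.
  x = 2: f_y(2, y) = 6*y**2 - 26*y + 28; vanishes at y ∈ {2}. (2, 2): f_x = -11 ≠ 0.
  x = 3: f_y(3, y) = 6*y**2 - 30*y + 36; vanishes at y ∈ {2, 3}. (3, 2): f_x = -40 ≠ 0; (3, 3): f_x = -42 ≠ 0.
  x = 4: f_y(4, y) = 6*y**2 - 34*y + 44; vanishes at y ∈ {2}. (4, 2): f_x = -87 ≠ 0.
Only singular point on the grid: (1, 2).
Classify: substitute x = 1 + u, y = 2 + v and expand: f = -3*u**3 - u**2 - 2*u*v**2 + 2*v**3 + v**2.
No constant or linear terms (consistent with a singular point). Quadratic part: -u**2 + v**2. Cubic part: -3*u**3 - 2*u*v**2 + 2*v**3.
The quadratic part v**2 - u**2 = (v − u)(v + u) splits into two distinct linear factors, so there are two distinct tangent lines y − 2 = ±(x − 1) — this is a node (ordinary double point).
Classification: node.


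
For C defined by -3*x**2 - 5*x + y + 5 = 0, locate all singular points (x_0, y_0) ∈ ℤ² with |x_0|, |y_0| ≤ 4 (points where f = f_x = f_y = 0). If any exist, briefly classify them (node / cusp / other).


No singular points in the scanned grid; C is smooth there.

Compute partial derivatives:
  f_x = -6*x - 5.
  f_y = 1.
f_y = 1 is a nonzero constant, so f_y never vanishes: no point (x, y) can satisfy f = f_x = f_y = 0. In particular no (x, y) ∈ {−4, ..., 4}² is singular; the curve is smooth.


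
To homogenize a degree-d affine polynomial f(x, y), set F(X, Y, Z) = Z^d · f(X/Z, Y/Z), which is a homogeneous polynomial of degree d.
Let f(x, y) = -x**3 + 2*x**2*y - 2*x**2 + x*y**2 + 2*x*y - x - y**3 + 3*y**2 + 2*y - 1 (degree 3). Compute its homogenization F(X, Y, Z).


F(X, Y, Z) = -X**3 + 2*X**2*Y - 2*X**2*Z + X*Y**2 + 2*X*Y*Z - X*Z**2 - Y**3 + 3*Y**2*Z + 2*Y*Z**2 - Z**3

deg(f) = 3.
Substitute x = X/Z, y = Y/Z into f, then multiply by Z^3.
  monomial -1·x^3·y^0 ↦ -1·X^3·Y^0·Z^0.
  monomial 2·x^2·y^1 ↦ 2·X^2·Y^1·Z^0.
  monomial -2·x^2·y^0 ↦ -2·X^2·Y^0·Z^1.
  monomial 1·x^1·y^2 ↦ 1·X^1·Y^2·Z^0.
  monomial 2·x^1·y^1 ↦ 2·X^1·Y^1·Z^1.
  monomial -1·x^1·y^0 ↦ -1·X^1·Y^0·Z^2.
  monomial -1·x^0·y^3 ↦ -1·X^0·Y^3·Z^0.
  monomial 3·x^0·y^2 ↦ 3·X^0·Y^2·Z^1.
  monomial 2·x^0·y^1 ↦ 2·X^0·Y^1·Z^2.
  monomial -1·x^0·y^0 ↦ -1·X^0·Y^0·Z^3.
Collecting: F(X, Y, Z) = -X**3 + 2*X**2*Y - 2*X**2*Z + X*Y**2 + 2*X*Y*Z - X*Z**2 - Y**3 + 3*Y**2*Z + 2*Y*Z**2 - Z**3.


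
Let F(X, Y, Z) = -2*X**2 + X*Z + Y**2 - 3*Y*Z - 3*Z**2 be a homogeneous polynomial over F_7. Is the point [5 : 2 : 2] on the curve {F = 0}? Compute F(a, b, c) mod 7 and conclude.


F(5,2,2) ≡ 3 (mod 7); P is NOT on the curve.

Evaluate F(5, 2, 2) term-by-term (mod 7).
  -2*X**2 ↦ -2·25·1·1 = -50
  X*Z ↦ 1·5·1·2 = 10
  Y**2 ↦ 1·1·4·1 = 4
  -3*Y*Z ↦ -3·1·2·2 = -12
  -3*Z**2 ↦ -3·1·1·4 = -12
Sum: F(5, 2, 2) = (-50) + (10) + (4) + (-12) + (-12) = -60.
Reducing mod 7: -60 ≡ 3 (mod 7).
Since F(a, b, c) ≡ 3 ≠ 0 (mod 7), P does NOT lie on the curve.


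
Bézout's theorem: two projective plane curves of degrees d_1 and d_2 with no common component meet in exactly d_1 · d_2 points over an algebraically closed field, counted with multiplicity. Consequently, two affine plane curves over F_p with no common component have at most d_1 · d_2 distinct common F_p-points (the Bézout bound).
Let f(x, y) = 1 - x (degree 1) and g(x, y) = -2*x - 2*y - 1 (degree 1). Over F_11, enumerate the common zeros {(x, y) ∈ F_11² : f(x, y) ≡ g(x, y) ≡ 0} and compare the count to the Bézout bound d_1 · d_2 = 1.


Common zeros: {(1, 4)}; count = 1; Bézout bound = 1.

deg(f) = 1, deg(g) = 1, so Bézout bound = 1.
Scan x ∈ F_11. For each x, list the y ∈ F_11 with f(x, y) ≡ 0 and those with g(x, y) ≡ 0 (mod 11); the common zeros in that column are the intersection.
  x = 0: f ≡ 0 at y ∈ ∅; g ≡ 0 at y ∈ {5}; common: ∅.
  x = 1: f ≡ 0 at y ∈ {0, 1, 2, 3, 4, 5, 6, 7, 8, 9, 10}; g ≡ 0 at y ∈ {4}; common: {4}.
  x = 2: f ≡ 0 at y ∈ ∅; g ≡ 0 at y ∈ {3}; common: ∅.
  x = 3: f ≡ 0 at y ∈ ∅; g ≡ 0 at y ∈ {2}; common: ∅.
  x = 4: f ≡ 0 at y ∈ ∅; g ≡ 0 at y ∈ {1}; common: ∅.
  x = 5: f ≡ 0 at y ∈ ∅; g ≡ 0 at y ∈ {0}; common: ∅.
  x = 6: f ≡ 0 at y ∈ ∅; g ≡ 0 at y ∈ {10}; common: ∅.
  x = 7: f ≡ 0 at y ∈ ∅; g ≡ 0 at y ∈ {9}; common: ∅.
  x = 8: f ≡ 0 at y ∈ ∅; g ≡ 0 at y ∈ {8}; common: ∅.
  x = 9: f ≡ 0 at y ∈ ∅; g ≡ 0 at y ∈ {7}; common: ∅.
  x = 10: f ≡ 0 at y ∈ ∅; g ≡ 0 at y ∈ {6}; common: ∅.
Collecting: common zeros = {(1, 4)}, so the count is 1.
Comparison with the Bézout bound: 1 ≤ 1 = deg(f)·deg(g), as expected for curves with no common component (the bound is attained).


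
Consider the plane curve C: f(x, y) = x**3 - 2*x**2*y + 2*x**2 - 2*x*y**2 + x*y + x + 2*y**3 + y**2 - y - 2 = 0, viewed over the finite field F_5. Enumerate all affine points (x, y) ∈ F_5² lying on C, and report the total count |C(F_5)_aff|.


Affine F_5-points: {(0, 1), (1, 2), (3, 2), (3, 4)}; count = 4.

For each of the 25 pairs (x, y) ∈ F_5², evaluate f(x, y) mod 5. Record the zeros.
  x = 0: [0↦3, 1↦0, 2↦1, 3↦3, 4↦3]  zeros at y ∈ {1}
  x = 1: [0↦2, 1↦1, 2↦0, 3↦1, 4↦1]  zeros at y ∈ {2}
  x = 2: [0↦1, 1↦3, 2↦1, 3↦2, 4↦3]  zeros at y ∈ ∅
  x = 3: [0↦1, 1↦2, 2↦0, 3↦2, 4↦0]  zeros at y ∈ {2, 4}
  x = 4: [0↦3, 1↦4, 2↦3, 3↦2, 4↦3]  zeros at y ∈ ∅
Collecting zeros: affine points = {(0, 1), (1, 2), (3, 2), (3, 4)}.
Total count |C(F_5)_aff| = 4.


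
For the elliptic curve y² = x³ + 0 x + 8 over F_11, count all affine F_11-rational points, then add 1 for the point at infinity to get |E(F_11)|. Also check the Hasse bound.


Affine points = {(1, 3), (1, 8), (2, 4), (2, 7), (5, 1), (5, 10), (6, 2), (6, 9), (8, 5), (8, 6), (9, 0)}; affine count = 11; |E(F_11)| = 12.

Discriminant check: Δ ∝ 4a³ + 27b² = 4·0³ + 27·8² = 4·0 + 27·64 ≡ 1 (mod 11). Nonzero ⇒ E is nonsingular.
For each x ∈ F_11, compute rhs = x³ + 0·x + 8 mod 11, then count y ∈ F_11 with y² ≡ rhs.
  x = 0: rhs = 8, matching y values: none (0 points).
  x = 1: rhs = 9, matching y values: 3, 8 (2 points).
  x = 2: rhs = 5, matching y values: 4, 7 (2 points).
  x = 3: rhs = 2, matching y values: none (0 points).
  x = 4: rhs = 6, matching y values: none (0 points).
  x = 5: rhs = 1, matching y values: 1, 10 (2 points).
  x = 6: rhs = 4, matching y values: 2, 9 (2 points).
  x = 7: rhs = 10, matching y values: none (0 points).
  x = 8: rhs = 3, matching y values: 5, 6 (2 points).
  x = 9: rhs = 0, matching y values: 0 (1 points).
  x = 10: rhs = 7, matching y values: none (0 points).
Total affine count: 11.
Full point count |E(F_11)| = 11 + 1 = 12.
Hasse bound: |12 − (11+1)| = |0| = 0 ≤ 2√11 ≈ 6.6332 ✓.


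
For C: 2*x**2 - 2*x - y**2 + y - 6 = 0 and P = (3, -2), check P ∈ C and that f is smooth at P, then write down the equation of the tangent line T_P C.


Tangent line at P: 10*x + 5*y - 20 = 0.

Step 1: f(3, -2) = 0, so P lies on C.
Step 2: partial derivatives
  f_x(x, y) = 4*x - 2, f_y(x, y) = 1 - 2*y.
  f_x(P) = 10, f_y(P) = 5 (gradient nonzero, so P is smooth).
Step 3: tangent line at P: 10·(x − 3) + 5·(y − -2) = 0.
Expanding: 10*x + 5*y - 20 = 0.


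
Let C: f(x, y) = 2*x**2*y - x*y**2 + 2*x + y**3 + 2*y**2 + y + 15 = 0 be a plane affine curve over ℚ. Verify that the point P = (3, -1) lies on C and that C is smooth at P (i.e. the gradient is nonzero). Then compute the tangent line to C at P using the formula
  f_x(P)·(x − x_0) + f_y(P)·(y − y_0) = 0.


Tangent line at P: -11*x + 24*y + 57 = 0.

Step 1: f(3, -1) = 0, so P lies on C.
Step 2: partial derivatives
  f_x(x, y) = 4*x*y - y**2 + 2, f_y(x, y) = 2*x**2 - 2*x*y + 3*y**2 + 4*y + 1.
  f_x(P) = -11, f_y(P) = 24 (gradient nonzero, so P is smooth).
Step 3: tangent line at P: -11·(x − 3) + 24·(y − -1) = 0.
Expanding: -11*x + 24*y + 57 = 0.


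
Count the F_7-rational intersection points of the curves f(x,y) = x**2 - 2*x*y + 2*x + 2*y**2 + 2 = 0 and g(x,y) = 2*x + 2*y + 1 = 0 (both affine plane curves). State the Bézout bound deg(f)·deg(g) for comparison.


Common zeros: ∅; count = 0; Bézout bound = 2.

deg(f) = 2, deg(g) = 1, so Bézout bound = 2.
Scan x ∈ F_7. For each x, list the y ∈ F_7 with f(x, y) ≡ 0 and those with g(x, y) ≡ 0 (mod 7); the common zeros in that column are the intersection.
  x = 0: f ≡ 0 at y ∈ ∅; g ≡ 0 at y ∈ {3}; common: ∅.
  x = 1: f ≡ 0 at y ∈ ∅; g ≡ 0 at y ∈ {2}; common: ∅.
  x = 2: f ≡ 0 at y ∈ ∅; g ≡ 0 at y ∈ {1}; common: ∅.
  x = 3: f ≡ 0 at y ∈ ∅; g ≡ 0 at y ∈ {0}; common: ∅.
  x = 4: f ≡ 0 at y ∈ ∅; g ≡ 0 at y ∈ {6}; common: ∅.
  x = 5: f ≡ 0 at y ∈ {6}; g ≡ 0 at y ∈ {5}; common: ∅.
  x = 6: f ≡ 0 at y ∈ ∅; g ≡ 0 at y ∈ {4}; common: ∅.
Collecting: common zeros = ∅, so the count is 0.
Comparison with the Bézout bound: 0 ≤ 2 = deg(f)·deg(g), as expected for curves with no common component (the affine F_7-count falls short of the bound because intersections may lie at infinity, over extension fields, or carry multiplicity).


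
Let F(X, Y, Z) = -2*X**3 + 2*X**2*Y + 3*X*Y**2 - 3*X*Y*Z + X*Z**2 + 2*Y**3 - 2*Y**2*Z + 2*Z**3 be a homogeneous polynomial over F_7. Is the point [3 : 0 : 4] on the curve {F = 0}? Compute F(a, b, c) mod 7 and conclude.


F(3,0,4) ≡ 3 (mod 7); P is NOT on the curve.

Evaluate F(3, 0, 4) term-by-term (mod 7).
  -2*X**3 ↦ -2·27·1·1 = -54
  2*X**2*Y ↦ 2·9·0·1 = 0
  3*X*Y**2 ↦ 3·3·0·1 = 0
  -3*X*Y*Z ↦ -3·3·0·4 = 0
  X*Z**2 ↦ 1·3·1·16 = 48
  2*Y**3 ↦ 2·1·0·1 = 0
  -2*Y**2*Z ↦ -2·1·0·4 = 0
  2*Z**3 ↦ 2·1·1·64 = 128
Sum: F(3, 0, 4) = (-54) + (0) + (0) + (0) + (48) + (0) + (0) + (128) = 122.
Reducing mod 7: 122 ≡ 3 (mod 7).
Since F(a, b, c) ≡ 3 ≠ 0 (mod 7), P does NOT lie on the curve.


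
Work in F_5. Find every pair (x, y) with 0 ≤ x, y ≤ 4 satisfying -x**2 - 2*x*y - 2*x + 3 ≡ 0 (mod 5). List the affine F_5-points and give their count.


Affine F_5-points: {(1, 0), (2, 0), (3, 3), (4, 3)}; count = 4.

For each of the 25 pairs (x, y) ∈ F_5², evaluate f(x, y) mod 5. Record the zeros.
  x = 0: [0↦3, 1↦3, 2↦3, 3↦3, 4↦3]  zeros at y ∈ ∅
  x = 1: [0↦0, 1↦3, 2↦1, 3↦4, 4↦2]  zeros at y ∈ {0}
  x = 2: [0↦0, 1↦1, 2↦2, 3↦3, 4↦4]  zeros at y ∈ {0}
  x = 3: [0↦3, 1↦2, 2↦1, 3↦0, 4↦4]  zeros at y ∈ {3}
  x = 4: [0↦4, 1↦1, 2↦3, 3↦0, 4↦2]  zeros at y ∈ {3}
Collecting zeros: affine points = {(1, 0), (2, 0), (3, 3), (4, 3)}.
Total count |C(F_5)_aff| = 4.


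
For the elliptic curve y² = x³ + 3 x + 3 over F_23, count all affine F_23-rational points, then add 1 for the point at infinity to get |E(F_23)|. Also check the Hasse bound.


Affine points = {(0, 7), (0, 16), (3, 4), (3, 19), (9, 0), (13, 10), (13, 13), (14, 11), (14, 12), (18, 1), (18, 22), (20, 6), (20, 17), (21, 9), (21, 14)}; affine count = 15; |E(F_23)| = 16.

Discriminant check: Δ ∝ 4a³ + 27b² = 4·3³ + 27·3² = 4·27 + 27·9 ≡ 6 (mod 23). Nonzero ⇒ E is nonsingular.
For each x ∈ F_23, compute rhs = x³ + 3·x + 3 mod 23, then count y ∈ F_23 with y² ≡ rhs.
  x = 0: rhs = 3, matching y values: 7, 16 (2 points).
  x = 1: rhs = 7, matching y values: none (0 points).
  x = 2: rhs = 17, matching y values: none (0 points).
  x = 3: rhs = 16, matching y values: 4, 19 (2 points).
  x = 4: rhs = 10, matching y values: none (0 points).
  x = 5: rhs = 5, matching y values: none (0 points).
  x = 6: rhs = 7, matching y values: none (0 points).
  x = 7: rhs = 22, matching y values: none (0 points).
  x = 8: rhs = 10, matching y values: none (0 points).
  x = 9: rhs = 0, matching y values: 0 (1 points).
  x = 10: rhs = 21, matching y values: none (0 points).
  x = 11: rhs = 10, matching y values: none (0 points).
  x = 12: rhs = 19, matching y values: none (0 points).
  x = 13: rhs = 8, matching y values: 10, 13 (2 points).
  x = 14: rhs = 6, matching y values: 11, 12 (2 points).
  x = 15: rhs = 19, matching y values: none (0 points).
  x = 16: rhs = 7, matching y values: none (0 points).
  x = 17: rhs = 22, matching y values: none (0 points).
  x = 18: rhs = 1, matching y values: 1, 22 (2 points).
  x = 19: rhs = 19, matching y values: none (0 points).
  x = 20: rhs = 13, matching y values: 6, 17 (2 points).
  x = 21: rhs = 12, matching y values: 9, 14 (2 points).
  x = 22: rhs = 22, matching y values: none (0 points).
Total affine count: 15.
Full point count |E(F_23)| = 15 + 1 = 16.
Hasse bound: |16 − (23+1)| = |-8| = 8 ≤ 2√23 ≈ 9.5917 ✓.


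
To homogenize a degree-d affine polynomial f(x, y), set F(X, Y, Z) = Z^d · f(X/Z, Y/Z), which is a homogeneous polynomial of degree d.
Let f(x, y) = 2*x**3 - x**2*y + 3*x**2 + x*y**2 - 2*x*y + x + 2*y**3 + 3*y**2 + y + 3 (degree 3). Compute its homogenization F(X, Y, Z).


F(X, Y, Z) = 2*X**3 - X**2*Y + 3*X**2*Z + X*Y**2 - 2*X*Y*Z + X*Z**2 + 2*Y**3 + 3*Y**2*Z + Y*Z**2 + 3*Z**3

deg(f) = 3.
Substitute x = X/Z, y = Y/Z into f, then multiply by Z^3.
  monomial 2·x^3·y^0 ↦ 2·X^3·Y^0·Z^0.
  monomial -1·x^2·y^1 ↦ -1·X^2·Y^1·Z^0.
  monomial 3·x^2·y^0 ↦ 3·X^2·Y^0·Z^1.
  monomial 1·x^1·y^2 ↦ 1·X^1·Y^2·Z^0.
  monomial -2·x^1·y^1 ↦ -2·X^1·Y^1·Z^1.
  monomial 1·x^1·y^0 ↦ 1·X^1·Y^0·Z^2.
  monomial 2·x^0·y^3 ↦ 2·X^0·Y^3·Z^0.
  monomial 3·x^0·y^2 ↦ 3·X^0·Y^2·Z^1.
  monomial 1·x^0·y^1 ↦ 1·X^0·Y^1·Z^2.
  monomial 3·x^0·y^0 ↦ 3·X^0·Y^0·Z^3.
Collecting: F(X, Y, Z) = 2*X**3 - X**2*Y + 3*X**2*Z + X*Y**2 - 2*X*Y*Z + X*Z**2 + 2*Y**3 + 3*Y**2*Z + Y*Z**2 + 3*Z**3.


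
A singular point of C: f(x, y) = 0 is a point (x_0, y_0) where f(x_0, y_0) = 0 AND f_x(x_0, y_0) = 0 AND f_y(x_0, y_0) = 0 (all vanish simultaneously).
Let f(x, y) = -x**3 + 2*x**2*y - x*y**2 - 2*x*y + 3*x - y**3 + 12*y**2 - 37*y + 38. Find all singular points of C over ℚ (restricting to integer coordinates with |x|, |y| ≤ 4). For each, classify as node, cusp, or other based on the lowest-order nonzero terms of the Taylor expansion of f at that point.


Singular points: {(2, 3)}; classification: cusp.

Compute partial derivatives:
  f_x = -3*x**2 + 4*x*y - y**2 - 2*y + 3.
  f_y = 2*x**2 - 2*x*y - 2*x - 3*y**2 + 24*y - 37.
Scan x_0 ∈ {−4, ..., 4}. For each x_0, f_y(x_0, y) is a polynomial in y; find its integer roots y ∈ {−4, ..., 4}, then test f_x and f at those candidates.
  x = -4: f_y(-4, y) = -3*y**2 + 32*y + 3; no integer root y with |y| ≤ 4.
  x = -3: f_y(-3, y) = -3*y**2 + 30*y - 13; no integer root y with |y| ≤ 4.
  x = -2: f_y(-2, y) = -3*y**2 + 28*y - 25; vanishes at y ∈ {1}. (-2, 1): f_x = -20 ≠ 0.
  x = -1: f_y(-1, y) = -3*y**2 + 26*y - 33; no integer root y with |y| ≤ 4.
  x = 0: f_y(0, y) = -3*y**2 + 24*y - 37; no integer root y with |y| ≤ 4.
  x = 1: f_y(1, y) = -3*y**2 + 22*y - 37; no integer root y with |y| ≤ 4.
  x = 2: f_y(2, y) = -3*y**2 + 20*y - 33; vanishes at y ∈ {3}. (2, 3): f_x = 0, f = 0 — SINGULAR.
  x = 3: f_y(3, y) = -3*y**2 + 18*y - 25; no integer root y with |y| ≤ 4.
  x = 4: f_y(4, y) = -3*y**2 + 16*y - 13; vanishes at y ∈ {1}. (4, 1): f_x = -32 ≠ 0.
Only singular point on the grid: (2, 3).
Classify: substitute x = 2 + u, y = 3 + v and expand: f = -u**3 + 2*u**2*v - u*v**2 - v**3 + v**2.
No constant or linear terms (consistent with a singular point). Quadratic part: v**2. Cubic part: -u**3 + 2*u**2*v - u*v**2 - v**3.
The quadratic part v**2 is a perfect square, so there is a single (double) tangent line v = 0, i.e. y = 3. Restricting the cubic part to that line (v = 0) leaves -u**3 ≠ 0, so f is not divisible by v and the branch is v² ≈ u**3 to lowest order — this is a cusp.
Classification: cusp.


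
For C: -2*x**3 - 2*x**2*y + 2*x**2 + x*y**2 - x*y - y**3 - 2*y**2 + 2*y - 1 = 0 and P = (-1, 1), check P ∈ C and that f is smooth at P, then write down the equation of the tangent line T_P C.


Tangent line at P: -6*x - 8*y + 2 = 0.

Step 1: f(-1, 1) = 0, so P lies on C.
Step 2: partial derivatives
  f_x(x, y) = -6*x**2 - 4*x*y + 4*x + y**2 - y, f_y(x, y) = -2*x**2 + 2*x*y - x - 3*y**2 - 4*y + 2.
  f_x(P) = -6, f_y(P) = -8 (gradient nonzero, so P is smooth).
Step 3: tangent line at P: -6·(x − -1) + -8·(y − 1) = 0.
Expanding: -6*x - 8*y + 2 = 0.


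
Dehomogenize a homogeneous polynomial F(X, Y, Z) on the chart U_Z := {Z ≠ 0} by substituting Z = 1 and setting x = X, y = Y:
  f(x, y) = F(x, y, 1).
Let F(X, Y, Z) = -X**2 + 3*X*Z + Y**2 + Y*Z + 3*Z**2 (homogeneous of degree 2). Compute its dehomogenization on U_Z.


f(x, y) = -x**2 + 3*x + y**2 + y + 3

On U_Z we set Z = 1. Each monomial c·X^i·Y^j·Z^k in F becomes c·x^i·y^j·1^k = c·x^i·y^j.
Substituting Z = 1: F(X, Y, 1) = -x**2 + 3*x + y**2 + y + 3.
Note: deg(f) ≤ deg(F) = 2; strict inequality happens when F is divisible by Z (lost terms).


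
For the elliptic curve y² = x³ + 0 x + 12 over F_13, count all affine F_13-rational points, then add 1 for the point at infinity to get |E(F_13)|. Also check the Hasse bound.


Affine points = {(0, 5), (0, 8), (1, 0), (3, 0), (7, 2), (7, 11), (8, 2), (8, 11), (9, 0), (11, 2), (11, 11)}; affine count = 11; |E(F_13)| = 12.

Discriminant check: Δ ∝ 4a³ + 27b² = 4·0³ + 27·12² = 4·0 + 27·144 ≡ 1 (mod 13). Nonzero ⇒ E is nonsingular.
For each x ∈ F_13, compute rhs = x³ + 0·x + 12 mod 13, then count y ∈ F_13 with y² ≡ rhs.
  x = 0: rhs = 12, matching y values: 5, 8 (2 points).
  x = 1: rhs = 0, matching y values: 0 (1 points).
  x = 2: rhs = 7, matching y values: none (0 points).
  x = 3: rhs = 0, matching y values: 0 (1 points).
  x = 4: rhs = 11, matching y values: none (0 points).
  x = 5: rhs = 7, matching y values: none (0 points).
  x = 6: rhs = 7, matching y values: none (0 points).
  x = 7: rhs = 4, matching y values: 2, 11 (2 points).
  x = 8: rhs = 4, matching y values: 2, 11 (2 points).
  x = 9: rhs = 0, matching y values: 0 (1 points).
  x = 10: rhs = 11, matching y values: none (0 points).
  x = 11: rhs = 4, matching y values: 2, 11 (2 points).
  x = 12: rhs = 11, matching y values: none (0 points).
Total affine count: 11.
Full point count |E(F_13)| = 11 + 1 = 12.
Hasse bound: |12 − (13+1)| = |-2| = 2 ≤ 2√13 ≈ 7.2111 ✓.


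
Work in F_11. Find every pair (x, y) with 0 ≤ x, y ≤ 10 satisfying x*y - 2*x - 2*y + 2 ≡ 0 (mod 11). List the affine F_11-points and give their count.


Affine F_11-points: {(0, 1), (1, 0), (3, 4), (4, 3), (5, 10), (6, 8), (7, 9), (8, 6), (9, 7), (10, 5)}; count = 10.

For each of the 121 pairs (x, y) ∈ F_11², evaluate f(x, y) mod 11. Record the zeros.
  x = 0: [0↦2, 1↦0, 2↦9, 3↦7, 4↦5, 5↦3, 6↦1, 7↦10, 8↦8, 9↦6, 10↦4]  zeros at y ∈ {1}
  x = 1: [0↦0, 1↦10, 2↦9, 3↦8, 4↦7, 5↦6, 6↦5, 7↦4, 8↦3, 9↦2, 10↦1]  zeros at y ∈ {0}
  x = 2: [0↦9, 1↦9, 2↦9, 3↦9, 4↦9, 5↦9, 6↦9, 7↦9, 8↦9, 9↦9, 10↦9]  zeros at y ∈ ∅
  x = 3: [0↦7, 1↦8, 2↦9, 3↦10, 4↦0, 5↦1, 6↦2, 7↦3, 8↦4, 9↦5, 10↦6]  zeros at y ∈ {4}
  x = 4: [0↦5, 1↦7, 2↦9, 3↦0, 4↦2, 5↦4, 6↦6, 7↦8, 8↦10, 9↦1, 10↦3]  zeros at y ∈ {3}
  x = 5: [0↦3, 1↦6, 2↦9, 3↦1, 4↦4, 5↦7, 6↦10, 7↦2, 8↦5, 9↦8, 10↦0]  zeros at y ∈ {10}
  x = 6: [0↦1, 1↦5, 2↦9, 3↦2, 4↦6, 5↦10, 6↦3, 7↦7, 8↦0, 9↦4, 10↦8]  zeros at y ∈ {8}
  x = 7: [0↦10, 1↦4, 2↦9, 3↦3, 4↦8, 5↦2, 6↦7, 7↦1, 8↦6, 9↦0, 10↦5]  zeros at y ∈ {9}
  x = 8: [0↦8, 1↦3, 2↦9, 3↦4, 4↦10, 5↦5, 6↦0, 7↦6, 8↦1, 9↦7, 10↦2]  zeros at y ∈ {6}
  x = 9: [0↦6, 1↦2, 2↦9, 3↦5, 4↦1, 5↦8, 6↦4, 7↦0, 8↦7, 9↦3, 10↦10]  zeros at y ∈ {7}
  x = 10: [0↦4, 1↦1, 2↦9, 3↦6, 4↦3, 5↦0, 6↦8, 7↦5, 8↦2, 9↦10, 10↦7]  zeros at y ∈ {5}
Collecting zeros: affine points = {(0, 1), (1, 0), (3, 4), (4, 3), (5, 10), (6, 8), (7, 9), (8, 6), (9, 7), (10, 5)}.
Total count |C(F_11)_aff| = 10.


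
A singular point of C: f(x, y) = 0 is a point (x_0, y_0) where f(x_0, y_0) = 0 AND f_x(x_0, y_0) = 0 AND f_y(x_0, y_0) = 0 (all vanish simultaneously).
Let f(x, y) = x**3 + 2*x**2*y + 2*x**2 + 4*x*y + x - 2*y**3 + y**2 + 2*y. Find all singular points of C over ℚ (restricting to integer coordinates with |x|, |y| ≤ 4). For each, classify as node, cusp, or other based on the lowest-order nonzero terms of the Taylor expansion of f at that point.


Singular points: {(-1, 0)}; classification: node.

Compute partial derivatives:
  f_x = 3*x**2 + 4*x*y + 4*x + 4*y + 1.
  f_y = 2*x**2 + 4*x - 6*y**2 + 2*y + 2.
Scan x_0 ∈ {−4, ..., 4}. For each x_0, f_y(x_0, y) is a polynomial in y; find its integer roots y ∈ {−4, ..., 4}, then test f_x and f at those candidates.
  x = -4: f_y(-4, y) = -6*y**2 + 2*y + 18; no integer root y with |y| ≤ 4.
  x = -3: f_y(-3, y) = -6*y**2 + 2*y + 8; vanishes at y ∈ {-1}. (-3, -1): f_x = 24 ≠ 0.
  x = -2: f_y(-2, y) = -6*y**2 + 2*y + 2; no integer root y with |y| ≤ 4.
  x = -1: f_y(-1, y) = -6*y**2 + 2*y; vanishes at y ∈ {0}. (-1, 0): f_x = 0, f = 0 — SINGULAR.
  x = 0: f_y(0, y) = -6*y**2 + 2*y + 2; no integer root y with |y| ≤ 4.
  x = 1: f_y(1, y) = -6*y**2 + 2*y + 8; vanishes at y ∈ {-1}. (1, -1): f_x = 0 but f = -1 ≠ 0.
  x = 2: f_y(2, y) = -6*y**2 + 2*y + 18; no integer root y with |y| ≤ 4.
  x = 3: f_y(3, y) = -6*y**2 + 2*y + 32; no integer root y with |y| ≤ 4.
  x = 4: f_y(4, y) = -6*y**2 + 2*y + 50; no integer root y with |y| ≤ 4.
Only singular point on the grid: (-1, 0).
Classify: substitute x = -1 + u, y = 0 + v and expand: f = u**3 + 2*u**2*v - u**2 - 2*v**3 + v**2.
No constant or linear terms (consistent with a singular point). Quadratic part: -u**2 + v**2. Cubic part: u**3 + 2*u**2*v - 2*v**3.
The quadratic part v**2 - u**2 = (v − u)(v + u) splits into two distinct linear factors, so there are two distinct tangent lines y − 0 = ±(x − -1) — this is a node (ordinary double point).
Classification: node.


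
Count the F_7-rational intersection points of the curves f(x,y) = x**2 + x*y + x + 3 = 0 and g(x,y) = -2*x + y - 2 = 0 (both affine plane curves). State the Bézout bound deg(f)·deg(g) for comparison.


Common zeros: {(2, 6), (4, 3)}; count = 2; Bézout bound = 2.

deg(f) = 2, deg(g) = 1, so Bézout bound = 2.
Scan x ∈ F_7. For each x, list the y ∈ F_7 with f(x, y) ≡ 0 and those with g(x, y) ≡ 0 (mod 7); the common zeros in that column are the intersection.
  x = 0: f ≡ 0 at y ∈ ∅; g ≡ 0 at y ∈ {2}; common: ∅.
  x = 1: f ≡ 0 at y ∈ {2}; g ≡ 0 at y ∈ {4}; common: ∅.
  x = 2: f ≡ 0 at y ∈ {6}; g ≡ 0 at y ∈ {6}; common: {6}.
  x = 3: f ≡ 0 at y ∈ {2}; g ≡ 0 at y ∈ {1}; common: ∅.
  x = 4: f ≡ 0 at y ∈ {3}; g ≡ 0 at y ∈ {3}; common: {3}.
  x = 5: f ≡ 0 at y ∈ {6}; g ≡ 0 at y ∈ {5}; common: ∅.
  x = 6: f ≡ 0 at y ∈ {3}; g ≡ 0 at y ∈ {0}; common: ∅.
Collecting: common zeros = {(2, 6), (4, 3)}, so the count is 2.
Comparison with the Bézout bound: 2 ≤ 2 = deg(f)·deg(g), as expected for curves with no common component (the bound is attained).


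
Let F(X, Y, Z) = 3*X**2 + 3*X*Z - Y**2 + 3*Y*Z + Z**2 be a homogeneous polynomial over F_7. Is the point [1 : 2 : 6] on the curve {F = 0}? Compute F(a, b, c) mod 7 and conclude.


F(1,2,6) ≡ 5 (mod 7); P is NOT on the curve.

Evaluate F(1, 2, 6) term-by-term (mod 7).
  3*X**2 ↦ 3·1·1·1 = 3
  3*X*Z ↦ 3·1·1·6 = 18
  -Y**2 ↦ -1·1·4·1 = -4
  3*Y*Z ↦ 3·1·2·6 = 36
  Z**2 ↦ 1·1·1·36 = 36
Sum: F(1, 2, 6) = (3) + (18) + (-4) + (36) + (36) = 89.
Reducing mod 7: 89 ≡ 5 (mod 7).
Since F(a, b, c) ≡ 5 ≠ 0 (mod 7), P does NOT lie on the curve.


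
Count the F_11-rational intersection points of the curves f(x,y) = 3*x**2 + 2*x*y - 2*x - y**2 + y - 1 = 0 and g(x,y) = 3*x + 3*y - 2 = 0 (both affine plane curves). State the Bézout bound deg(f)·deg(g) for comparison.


Common zeros: {(5, 3)}; count = 1; Bézout bound = 2.

deg(f) = 2, deg(g) = 1, so Bézout bound = 2.
Scan x ∈ F_11. For each x, list the y ∈ F_11 with f(x, y) ≡ 0 and those with g(x, y) ≡ 0 (mod 11); the common zeros in that column are the intersection.
  x = 0: f ≡ 0 at y ∈ ∅; g ≡ 0 at y ∈ {8}; common: ∅.
  x = 1: f ≡ 0 at y ∈ {0, 3}; g ≡ 0 at y ∈ {7}; common: ∅.
  x = 2: f ≡ 0 at y ∈ {1, 4}; g ≡ 0 at y ∈ {6}; common: ∅.
  x = 3: f ≡ 0 at y ∈ ∅; g ≡ 0 at y ∈ {5}; common: ∅.
  x = 4: f ≡ 0 at y ∈ ∅; g ≡ 0 at y ∈ {4}; common: ∅.
  x = 5: f ≡ 0 at y ∈ {3, 8}; g ≡ 0 at y ∈ {3}; common: {3}.
  x = 6: f ≡ 0 at y ∈ ∅; g ≡ 0 at y ∈ {2}; common: ∅.
  x = 7: f ≡ 0 at y ∈ {0, 4}; g ≡ 0 at y ∈ {1}; common: ∅.
  x = 8: f ≡ 0 at y ∈ ∅; g ≡ 0 at y ∈ {0}; common: ∅.
  x = 9: f ≡ 0 at y ∈ {1, 7}; g ≡ 0 at y ∈ {10}; common: ∅.
  x = 10: f ≡ 0 at y ∈ ∅; g ≡ 0 at y ∈ {9}; common: ∅.
Collecting: common zeros = {(5, 3)}, so the count is 1.
Comparison with the Bézout bound: 1 ≤ 2 = deg(f)·deg(g), as expected for curves with no common component (the affine F_11-count falls short of the bound because intersections may lie at infinity, over extension fields, or carry multiplicity).


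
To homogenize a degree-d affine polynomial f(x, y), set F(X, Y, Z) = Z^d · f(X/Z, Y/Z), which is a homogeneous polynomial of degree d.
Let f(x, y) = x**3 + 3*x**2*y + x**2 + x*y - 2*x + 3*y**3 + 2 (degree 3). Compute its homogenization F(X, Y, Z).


F(X, Y, Z) = X**3 + 3*X**2*Y + X**2*Z + X*Y*Z - 2*X*Z**2 + 3*Y**3 + 2*Z**3

deg(f) = 3.
Substitute x = X/Z, y = Y/Z into f, then multiply by Z^3.
  monomial 1·x^3·y^0 ↦ 1·X^3·Y^0·Z^0.
  monomial 3·x^2·y^1 ↦ 3·X^2·Y^1·Z^0.
  monomial 1·x^2·y^0 ↦ 1·X^2·Y^0·Z^1.
  monomial 1·x^1·y^1 ↦ 1·X^1·Y^1·Z^1.
  monomial -2·x^1·y^0 ↦ -2·X^1·Y^0·Z^2.
  monomial 3·x^0·y^3 ↦ 3·X^0·Y^3·Z^0.
  monomial 2·x^0·y^0 ↦ 2·X^0·Y^0·Z^3.
Collecting: F(X, Y, Z) = X**3 + 3*X**2*Y + X**2*Z + X*Y*Z - 2*X*Z**2 + 3*Y**3 + 2*Z**3.


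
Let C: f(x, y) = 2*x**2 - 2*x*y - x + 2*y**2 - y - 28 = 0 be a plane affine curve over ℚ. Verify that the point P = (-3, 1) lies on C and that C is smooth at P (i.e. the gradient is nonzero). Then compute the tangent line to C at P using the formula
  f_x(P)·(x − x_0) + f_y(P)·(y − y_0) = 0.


Tangent line at P: -15*x + 9*y - 54 = 0.

Step 1: f(-3, 1) = 0, so P lies on C.
Step 2: partial derivatives
  f_x(x, y) = 4*x - 2*y - 1, f_y(x, y) = -2*x + 4*y - 1.
  f_x(P) = -15, f_y(P) = 9 (gradient nonzero, so P is smooth).
Step 3: tangent line at P: -15·(x − -3) + 9·(y − 1) = 0.
Expanding: -15*x + 9*y - 54 = 0.


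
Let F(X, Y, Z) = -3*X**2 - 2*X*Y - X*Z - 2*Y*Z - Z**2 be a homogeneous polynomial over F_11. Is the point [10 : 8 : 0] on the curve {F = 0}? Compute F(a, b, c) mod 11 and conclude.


F(10,8,0) ≡ 2 (mod 11); P is NOT on the curve.

Evaluate F(10, 8, 0) term-by-term (mod 11).
  -3*X**2 ↦ -3·100·1·1 = -300
  -2*X*Y ↦ -2·10·8·1 = -160
  -X*Z ↦ -1·10·1·0 = 0
  -2*Y*Z ↦ -2·1·8·0 = 0
  -Z**2 ↦ -1·1·1·0 = 0
Sum: F(10, 8, 0) = (-300) + (-160) + (0) + (0) + (0) = -460.
Reducing mod 11: -460 ≡ 2 (mod 11).
Since F(a, b, c) ≡ 2 ≠ 0 (mod 11), P does NOT lie on the curve.


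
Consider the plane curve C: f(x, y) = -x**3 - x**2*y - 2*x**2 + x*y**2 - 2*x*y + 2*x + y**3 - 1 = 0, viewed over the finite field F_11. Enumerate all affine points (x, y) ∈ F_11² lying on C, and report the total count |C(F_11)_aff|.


Affine F_11-points: {(0, 1), (1, 4), (1, 8), (1, 9), (4, 9), (6, 2), (6, 5), (6, 9), (10, 7)}; count = 9.

For each of the 121 pairs (x, y) ∈ F_11², evaluate f(x, y) mod 11. Record the zeros.
  x = 0: [0↦10, 1↦0, 2↦7, 3↦4, 4↦8, 5↦3, 6↦6, 7↦1, 8↦5, 9↦2, 10↦9]  zeros at y ∈ {1}
  x = 1: [0↦9, 1↦8, 2↦4, 3↦3, 4↦0, 5↦1, 6↦1, 7↦6, 8↦0, 9↦0, 10↦1]  zeros at y ∈ {4, 8, 9}
  x = 2: [0↦9, 1↦4, 2↦9, 3↦8, 4↦7, 5↦1, 6↦7, 7↦9, 8↦2, 9↦3, 10↦7]  zeros at y ∈ ∅
  x = 3: [0↦4, 1↦4, 2↦5, 3↦2, 4↦1, 5↦8, 6↦7, 7↦4, 8↦5, 9↦5, 10↦10]  zeros at y ∈ ∅
  x = 4: [0↦10, 1↦2, 2↦8, 3↦1, 4↦9, 5↦5, 6↦6, 7↦7, 8↦3, 9↦0, 10↦4]  zeros at y ∈ {9}
  x = 5: [0↦10, 1↦3, 2↦1, 3↦10, 4↦3, 5↦8, 6↦9, 7↦1, 8↦1, 9↦4, 10↦5]  zeros at y ∈ ∅
  x = 6: [0↦9, 1↦1, 2↦0, 3↦1, 4↦10, 5↦0, 6↦10, 7↦2, 8↦4, 9↦0, 10↦7]  zeros at y ∈ {2, 5, 9}
  x = 7: [0↦1, 1↦1, 2↦10, 3↦1, 4↦2, 5↦8, 6↦3, 7↦4, 8↦6, 9↦4, 10↦4]  zeros at y ∈ ∅
  x = 8: [0↦2, 1↦8, 2↦3, 3↦4, 4↦6, 5↦4, 6↦4, 7↦1, 8↦1, 9↦10, 10↦1]  zeros at y ∈ ∅
  x = 9: [0↦6, 1↦5, 2↦6, 3↦4, 4↦5, 5↦4, 6↦7, 7↦9, 8↦5, 9↦1, 10↦3]  zeros at y ∈ ∅
  x = 10: [0↦7, 1↦8, 2↦2, 3↦6, 4↦4, 5↦2, 6↦6, 7↦0, 8↦1, 9↦4, 10↦4]  zeros at y ∈ {7}
Collecting zeros: affine points = {(0, 1), (1, 4), (1, 8), (1, 9), (4, 9), (6, 2), (6, 5), (6, 9), (10, 7)}.
Total count |C(F_11)_aff| = 9.
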